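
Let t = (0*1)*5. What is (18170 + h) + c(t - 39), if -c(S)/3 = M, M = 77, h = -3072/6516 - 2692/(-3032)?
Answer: 7383756157/411594 ≈ 17939.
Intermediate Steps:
t = 0 (t = 0*5 = 0)
h = 171391/411594 (h = -3072*1/6516 - 2692*(-1/3032) = -256/543 + 673/758 = 171391/411594 ≈ 0.41641)
c(S) = -231 (c(S) = -3*77 = -231)
(18170 + h) + c(t - 39) = (18170 + 171391/411594) - 231 = 7478834371/411594 - 231 = 7383756157/411594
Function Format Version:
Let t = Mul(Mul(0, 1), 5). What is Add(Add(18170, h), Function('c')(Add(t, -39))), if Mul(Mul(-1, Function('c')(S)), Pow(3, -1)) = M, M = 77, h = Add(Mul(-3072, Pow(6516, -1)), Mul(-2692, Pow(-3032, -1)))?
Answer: Rational(7383756157, 411594) ≈ 17939.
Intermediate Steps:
t = 0 (t = Mul(0, 5) = 0)
h = Rational(171391, 411594) (h = Add(Mul(-3072, Rational(1, 6516)), Mul(-2692, Rational(-1, 3032))) = Add(Rational(-256, 543), Rational(673, 758)) = Rational(171391, 411594) ≈ 0.41641)
Function('c')(S) = -231 (Function('c')(S) = Mul(-3, 77) = -231)
Add(Add(18170, h), Function('c')(Add(t, -39))) = Add(Add(18170, Rational(171391, 411594)), -231) = Add(Rational(7478834371, 411594), -231) = Rational(7383756157, 411594)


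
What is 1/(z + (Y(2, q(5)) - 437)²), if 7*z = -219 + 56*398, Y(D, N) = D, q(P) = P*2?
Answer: 7/1346644 ≈ 5.1981e-6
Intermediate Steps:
q(P) = 2*P
z = 22069/7 (z = (-219 + 56*398)/7 = (-219 + 22288)/7 = (⅐)*22069 = 22069/7 ≈ 3152.7)
1/(z + (Y(2, q(5)) - 437)²) = 1/(22069/7 + (2 - 437)²) = 1/(22069/7 + (-435)²) = 1/(22069/7 + 189225) = 1/(1346644/7) = 7/1346644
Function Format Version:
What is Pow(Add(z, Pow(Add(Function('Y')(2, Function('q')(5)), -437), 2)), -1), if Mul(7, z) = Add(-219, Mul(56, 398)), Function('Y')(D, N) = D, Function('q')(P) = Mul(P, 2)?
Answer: Rational(7, 1346644) ≈ 5.1981e-6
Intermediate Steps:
Function('q')(P) = Mul(2, P)
z = Rational(22069, 7) (z = Mul(Rational(1, 7), Add(-219, Mul(56, 398))) = Mul(Rational(1, 7), Add(-219, 22288)) = Mul(Rational(1, 7), 22069) = Rational(22069, 7) ≈ 3152.7)
Pow(Add(z, Pow(Add(Function('Y')(2, Function('q')(5)), -437), 2)), -1) = Pow(Add(Rational(22069, 7), Pow(Add(2, -437), 2)), -1) = Pow(Add(Rational(22069, 7), Pow(-435, 2)), -1) = Pow(Add(Rational(22069, 7), 189225), -1) = Pow(Rational(1346644, 7), -1) = Rational(7, 1346644)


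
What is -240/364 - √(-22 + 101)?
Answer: -60/91 - √79 ≈ -9.5475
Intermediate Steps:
-240/364 - √(-22 + 101) = -240*1/364 - √79 = -60/91 - √79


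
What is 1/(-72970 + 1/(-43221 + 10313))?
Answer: -32908/2401296761 ≈ -1.3704e-5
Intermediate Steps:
1/(-72970 + 1/(-43221 + 10313)) = 1/(-72970 + 1/(-32908)) = 1/(-72970 - 1/32908) = 1/(-2401296761/32908) = -32908/2401296761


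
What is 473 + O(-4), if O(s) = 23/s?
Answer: 1869/4 ≈ 467.25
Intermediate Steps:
473 + O(-4) = 473 + 23/(-4) = 473 + 23*(-¼) = 473 - 23/4 = 1869/4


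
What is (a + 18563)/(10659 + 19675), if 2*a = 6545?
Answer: 43671/60668 ≈ 0.71984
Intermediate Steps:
a = 6545/2 (a = (1/2)*6545 = 6545/2 ≈ 3272.5)
(a + 18563)/(10659 + 19675) = (6545/2 + 18563)/(10659 + 19675) = (43671/2)/30334 = (43671/2)*(1/30334) = 43671/60668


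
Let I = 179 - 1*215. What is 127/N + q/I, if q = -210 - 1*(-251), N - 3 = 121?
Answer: -32/279 ≈ -0.11470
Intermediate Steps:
N = 124 (N = 3 + 121 = 124)
I = -36 (I = 179 - 215 = -36)
q = 41 (q = -210 + 251 = 41)
127/N + q/I = 127/124 + 41/(-36) = 127*(1/124) + 41*(-1/36) = 127/124 - 41/36 = -32/279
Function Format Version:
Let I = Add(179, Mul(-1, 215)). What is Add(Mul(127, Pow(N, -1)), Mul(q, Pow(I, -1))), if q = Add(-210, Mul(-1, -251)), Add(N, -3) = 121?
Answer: Rational(-32, 279) ≈ -0.11470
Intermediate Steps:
N = 124 (N = Add(3, 121) = 124)
I = -36 (I = Add(179, -215) = -36)
q = 41 (q = Add(-210, 251) = 41)
Add(Mul(127, Pow(N, -1)), Mul(q, Pow(I, -1))) = Add(Mul(127, Pow(124, -1)), Mul(41, Pow(-36, -1))) = Add(Mul(127, Rational(1, 124)), Mul(41, Rational(-1, 36))) = Add(Rational(127, 124), Rational(-41, 36)) = Rational(-32, 279)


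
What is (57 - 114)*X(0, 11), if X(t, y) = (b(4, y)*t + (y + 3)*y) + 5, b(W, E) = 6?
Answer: -9063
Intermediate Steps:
X(t, y) = 5 + 6*t + y*(3 + y) (X(t, y) = (6*t + (y + 3)*y) + 5 = (6*t + (3 + y)*y) + 5 = (6*t + y*(3 + y)) + 5 = 5 + 6*t + y*(3 + y))
(57 - 114)*X(0, 11) = (57 - 114)*(5 + 11² + 3*11 + 6*0) = -57*(5 + 121 + 33 + 0) = -57*159 = -9063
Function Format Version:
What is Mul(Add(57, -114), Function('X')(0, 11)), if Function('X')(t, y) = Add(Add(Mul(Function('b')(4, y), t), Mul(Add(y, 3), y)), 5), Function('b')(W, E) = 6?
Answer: -9063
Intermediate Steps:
Function('X')(t, y) = Add(5, Mul(6, t), Mul(y, Add(3, y))) (Function('X')(t, y) = Add(Add(Mul(6, t), Mul(Add(y, 3), y)), 5) = Add(Add(Mul(6, t), Mul(Add(3, y), y)), 5) = Add(Add(Mul(6, t), Mul(y, Add(3, y))), 5) = Add(5, Mul(6, t), Mul(y, Add(3, y))))
Mul(Add(57, -114), Function('X')(0, 11)) = Mul(Add(57, -114), Add(5, Pow(11, 2), Mul(3, 11), Mul(6, 0))) = Mul(-57, Add(5, 121, 33, 0)) = Mul(-57, 159) = -9063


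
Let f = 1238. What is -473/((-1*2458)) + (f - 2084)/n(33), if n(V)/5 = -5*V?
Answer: 823231/675950 ≈ 1.2179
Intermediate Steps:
n(V) = -25*V (n(V) = 5*(-5*V) = -25*V)
-473/((-1*2458)) + (f - 2084)/n(33) = -473/((-1*2458)) + (1238 - 2084)/((-25*33)) = -473/(-2458) - 846/(-825) = -473*(-1/2458) - 846*(-1/825) = 473/2458 + 282/275 = 823231/675950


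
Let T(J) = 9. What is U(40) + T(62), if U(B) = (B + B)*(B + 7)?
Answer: 3769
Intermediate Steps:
U(B) = 2*B*(7 + B) (U(B) = (2*B)*(7 + B) = 2*B*(7 + B))
U(40) + T(62) = 2*40*(7 + 40) + 9 = 2*40*47 + 9 = 3760 + 9 = 3769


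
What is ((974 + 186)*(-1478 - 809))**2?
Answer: 7037984526400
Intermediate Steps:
((974 + 186)*(-1478 - 809))**2 = (1160*(-2287))**2 = (-2652920)**2 = 7037984526400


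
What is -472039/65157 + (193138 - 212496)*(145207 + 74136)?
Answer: -276659345643697/65157 ≈ -4.2460e+9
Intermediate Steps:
-472039/65157 + (193138 - 212496)*(145207 + 74136) = -472039*1/65157 - 19358*219343 = -472039/65157 - 4246041794 = -276659345643697/65157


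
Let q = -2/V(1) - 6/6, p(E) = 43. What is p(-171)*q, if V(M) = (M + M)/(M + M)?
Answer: -129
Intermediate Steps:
V(M) = 1 (V(M) = (2*M)/((2*M)) = (2*M)*(1/(2*M)) = 1)
q = -3 (q = -2/1 - 6/6 = -2*1 - 6*⅙ = -2 - 1 = -3)
p(-171)*q = 43*(-3) = -129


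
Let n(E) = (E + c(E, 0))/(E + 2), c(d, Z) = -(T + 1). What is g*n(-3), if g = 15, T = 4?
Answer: 120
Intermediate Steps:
c(d, Z) = -5 (c(d, Z) = -(4 + 1) = -1*5 = -5)
n(E) = (-5 + E)/(2 + E) (n(E) = (E - 5)/(E + 2) = (-5 + E)/(2 + E))
g*n(-3) = 15*((-5 - 3)/(2 - 3)) = 15*(-8/(-1)) = 15*(-1*(-8)) = 15*8 = 120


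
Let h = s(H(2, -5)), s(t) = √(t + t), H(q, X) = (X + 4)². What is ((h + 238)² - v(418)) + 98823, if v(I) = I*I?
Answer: -19255 + 476*√2 ≈ -18582.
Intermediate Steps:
H(q, X) = (4 + X)²
s(t) = √2*√t (s(t) = √(2*t) = √2*√t)
h = √2 (h = √2*√((4 - 5)²) = √2*√((-1)²) = √2*√1 = √2*1 = √2 ≈ 1.4142)
v(I) = I²
((h + 238)² - v(418)) + 98823 = ((√2 + 238)² - 1*418²) + 98823 = ((238 + √2)² - 1*174724) + 98823 = ((238 + √2)² - 174724) + 98823 = (-174724 + (238 + √2)²) + 98823 = -75901 + (238 + √2)²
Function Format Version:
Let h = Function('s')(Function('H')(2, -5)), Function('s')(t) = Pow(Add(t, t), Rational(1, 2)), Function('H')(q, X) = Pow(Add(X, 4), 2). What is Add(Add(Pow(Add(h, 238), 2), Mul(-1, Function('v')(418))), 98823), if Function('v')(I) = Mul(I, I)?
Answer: Add(-19255, Mul(476, Pow(2, Rational(1, 2)))) ≈ -18582.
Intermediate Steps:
Function('H')(q, X) = Pow(Add(4, X), 2)
Function('s')(t) = Mul(Pow(2, Rational(1, 2)), Pow(t, Rational(1, 2))) (Function('s')(t) = Pow(Mul(2, t), Rational(1, 2)) = Mul(Pow(2, Rational(1, 2)), Pow(t, Rational(1, 2))))
h = Pow(2, Rational(1, 2)) (h = Mul(Pow(2, Rational(1, 2)), Pow(Pow(Add(4, -5), 2), Rational(1, 2))) = Mul(Pow(2, Rational(1, 2)), Pow(Pow(-1, 2), Rational(1, 2))) = Mul(Pow(2, Rational(1, 2)), Pow(1, Rational(1, 2))) = Mul(Pow(2, Rational(1, 2)), 1) = Pow(2, Rational(1, 2)) ≈ 1.4142)
Function('v')(I) = Pow(I, 2)
Add(Add(Pow(Add(h, 238), 2), Mul(-1, Function('v')(418))), 98823) = Add(Add(Pow(Add(Pow(2, Rational(1, 2)), 238), 2), Mul(-1, Pow(418, 2))), 98823) = Add(Add(Pow(Add(238, Pow(2, Rational(1, 2))), 2), Mul(-1, 174724)), 98823) = Add(Add(Pow(Add(238, Pow(2, Rational(1, 2))), 2), -174724), 98823) = Add(Add(-174724, Pow(Add(238, Pow(2, Rational(1, 2))), 2)), 98823) = Add(-75901, Pow(Add(238, Pow(2, Rational(1, 2))), 2))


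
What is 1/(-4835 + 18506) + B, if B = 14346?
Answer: 196124167/13671 ≈ 14346.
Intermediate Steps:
1/(-4835 + 18506) + B = 1/(-4835 + 18506) + 14346 = 1/13671 + 14346 = 196124167/13671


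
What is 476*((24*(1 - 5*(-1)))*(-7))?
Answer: -479808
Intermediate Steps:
476*((24*(1 - 5*(-1)))*(-7)) = 476*((24*(1 + 5))*(-7)) = 476*((24*6)*(-7)) = 476*(144*(-7)) = 476*(-1008) = -479808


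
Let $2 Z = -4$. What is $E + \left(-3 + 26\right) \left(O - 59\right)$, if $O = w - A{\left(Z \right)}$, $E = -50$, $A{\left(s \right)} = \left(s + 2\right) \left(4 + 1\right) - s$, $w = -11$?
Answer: $-1706$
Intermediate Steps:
$Z = -2$ ($Z = \frac{1}{2} \left(-4\right) = -2$)
$A{\left(s \right)} = 10 + 4 s$ ($A{\left(s \right)} = \left(2 + s\right) 5 - s = \left(10 + 5 s\right) - s = 10 + 4 s$)
$O = -13$ ($O = -11 - \left(10 + 4 \left(-2\right)\right) = -11 - \left(10 - 8\right) = -11 - 2 = -13$)
$E + \left(-3 + 26\right) \left(O - 59\right) = -50 + \left(-3 + 26\right) \left(-13 - 59\right) = -50 + 23 \left(-72\right) = -50 - 1656 = -1706$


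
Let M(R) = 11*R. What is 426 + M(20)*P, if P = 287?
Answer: 63566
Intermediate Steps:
426 + M(20)*P = 426 + (11*20)*287 = 426 + 220*287 = 426 + 63140 = 63566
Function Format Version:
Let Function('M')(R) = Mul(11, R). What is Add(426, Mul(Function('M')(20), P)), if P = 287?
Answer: 63566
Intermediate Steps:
Add(426, Mul(Function('M')(20), P)) = Add(426, Mul(Mul(11, 20), 287)) = Add(426, Mul(220, 287)) = Add(426, 63140) = 63566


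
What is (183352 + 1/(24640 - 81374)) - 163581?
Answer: 1121687913/56734 ≈ 19771.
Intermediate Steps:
(183352 + 1/(24640 - 81374)) - 163581 = (183352 + 1/(-56734)) - 163581 = (183352 - 1/56734) - 163581 = 10402292367/56734 - 163581 = 1121687913/56734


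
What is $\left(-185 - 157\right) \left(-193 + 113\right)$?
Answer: $27360$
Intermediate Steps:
$\left(-185 - 157\right) \left(-193 + 113\right) = \left(-342\right) \left(-80\right) = 27360$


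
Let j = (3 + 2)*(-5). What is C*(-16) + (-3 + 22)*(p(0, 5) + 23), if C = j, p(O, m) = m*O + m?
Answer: 932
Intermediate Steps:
p(O, m) = m + O*m (p(O, m) = O*m + m = m + O*m)
j = -25 (j = 5*(-5) = -25)
C = -25
C*(-16) + (-3 + 22)*(p(0, 5) + 23) = -25*(-16) + (-3 + 22)*(5*(1 + 0) + 23) = 400 + 19*(5*1 + 23) = 400 + 19*(5 + 23) = 400 + 19*28 = 400 + 532 = 932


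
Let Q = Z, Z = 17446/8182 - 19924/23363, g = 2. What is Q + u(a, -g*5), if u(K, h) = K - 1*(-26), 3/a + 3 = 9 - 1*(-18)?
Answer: 20954099817/764624264 ≈ 27.404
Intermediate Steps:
Z = 122286365/95578033 (Z = 17446*(1/8182) - 19924*1/23363 = 8723/4091 - 19924/23363 = 122286365/95578033 ≈ 1.2794)
a = ⅛ (a = 3/(-3 + (9 - 1*(-18))) = 3/(-3 + (9 + 18)) = 3/(-3 + 27) = 3/24 = 3*(1/24) = ⅛ ≈ 0.12500)
u(K, h) = 26 + K (u(K, h) = K + 26 = 26 + K)
Q = 122286365/95578033 ≈ 1.2794
Q + u(a, -g*5) = 122286365/95578033 + (26 + ⅛) = 122286365/95578033 + 209/8 = 20954099817/764624264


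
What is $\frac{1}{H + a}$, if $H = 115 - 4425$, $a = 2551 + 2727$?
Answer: $\frac{1}{968} \approx 0.0010331$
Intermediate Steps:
$a = 5278$
$H = -4310$
$\frac{1}{H + a} = \frac{1}{-4310 + 5278} = \frac{1}{968}$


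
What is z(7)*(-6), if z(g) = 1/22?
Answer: -3/11 ≈ -0.27273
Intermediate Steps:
z(g) = 1/22
z(7)*(-6) = (1/22)*(-6) = -3/11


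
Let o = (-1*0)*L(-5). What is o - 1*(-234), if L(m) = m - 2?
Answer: 234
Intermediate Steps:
L(m) = -2 + m
o = 0 (o = (-1*0)*(-2 - 5) = 0*(-7) = 0)
o - 1*(-234) = 0 - 1*(-234) = 0 + 234 = 234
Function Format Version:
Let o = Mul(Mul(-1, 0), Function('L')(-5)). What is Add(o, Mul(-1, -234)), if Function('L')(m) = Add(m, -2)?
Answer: 234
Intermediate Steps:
Function('L')(m) = Add(-2, m)
o = 0 (o = Mul(Mul(-1, 0), Add(-2, -5)) = Mul(0, -7) = 0)
Add(o, Mul(-1, -234)) = Add(0, Mul(-1, -234)) = Add(0, 234) = 234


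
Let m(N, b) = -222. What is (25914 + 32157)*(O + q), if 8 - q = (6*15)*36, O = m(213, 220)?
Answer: -200577234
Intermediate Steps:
O = -222
q = -3232 (q = 8 - 6*15*36 = 8 - 90*36 = 8 - 1*3240 = 8 - 3240 = -3232)
(25914 + 32157)*(O + q) = (25914 + 32157)*(-222 - 3232) = 58071*(-3454) = -200577234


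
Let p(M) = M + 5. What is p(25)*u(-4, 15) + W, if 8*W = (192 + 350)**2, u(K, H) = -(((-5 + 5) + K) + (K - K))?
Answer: 73681/2 ≈ 36841.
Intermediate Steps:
p(M) = 5 + M
u(K, H) = -K (u(K, H) = -((0 + K) + 0) = -(K + 0) = -K)
W = 73441/2 (W = (192 + 350)**2/8 = (1/8)*542**2 = (1/8)*293764 = 73441/2 ≈ 36721.)
p(25)*u(-4, 15) + W = (5 + 25)*(-1*(-4)) + 73441/2 = 30*4 + 73441/2 = 120 + 73441/2 = 73681/2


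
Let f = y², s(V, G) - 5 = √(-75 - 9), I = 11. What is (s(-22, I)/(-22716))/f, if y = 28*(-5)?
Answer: -1/89046720 - I*√21/222616800 ≈ -1.123e-8 - 2.0585e-8*I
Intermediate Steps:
y = -140
s(V, G) = 5 + 2*I*√21 (s(V, G) = 5 + √(-75 - 9) = 5 + √(-84) = 5 + 2*I*√21)
f = 19600 (f = (-140)² = 19600)
(s(-22, I)/(-22716))/f = ((5 + 2*I*√21)/(-22716))/19600 = ((5 + 2*I*√21)*(-1/22716))*(1/19600) = (-5/22716 - I*√21/11358)*(1/19600) = -1/89046720 - I*√21/222616800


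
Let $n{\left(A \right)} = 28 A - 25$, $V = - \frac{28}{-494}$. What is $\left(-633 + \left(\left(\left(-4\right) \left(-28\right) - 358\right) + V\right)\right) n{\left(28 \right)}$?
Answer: $- \frac{164778141}{247} \approx -6.6712 \cdot 10^{5}$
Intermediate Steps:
$V = \frac{14}{247}$ ($V = \left(-28\right) \left(- \frac{1}{494}\right) = \frac{14}{247} \approx 0.05668$)
$n{\left(A \right)} = -25 + 28 A$
$\left(-633 + \left(\left(\left(-4\right) \left(-28\right) - 358\right) + V\right)\right) n{\left(28 \right)} = \left(-633 + \left(\left(\left(-4\right) \left(-28\right) - 358\right) + \frac{14}{247}\right)\right) \left(-25 + 28 \cdot 28\right) = \left(-633 + \left(\left(112 - 358\right) + \frac{14}{247}\right)\right) \left(-25 + 784\right) = \left(-633 + \left(-246 + \frac{14}{247}\right)\right) 759 = \left(-633 - \frac{60748}{247}\right) 759 = \left(- \frac{217099}{247}\right) 759 = - \frac{164778141}{247}$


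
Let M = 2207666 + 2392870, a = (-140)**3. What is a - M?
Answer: -7344536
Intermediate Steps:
a = -2744000
M = 4600536
a - M = -2744000 - 1*4600536 = -2744000 - 4600536 = -7344536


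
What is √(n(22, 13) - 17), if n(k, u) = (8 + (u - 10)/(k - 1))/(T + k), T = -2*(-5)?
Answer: 11*I*√434/56 ≈ 4.0921*I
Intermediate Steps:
T = 10
n(k, u) = (8 + (-10 + u)/(-1 + k))/(10 + k) (n(k, u) = (8 + (u - 10)/(k - 1))/(10 + k) = (8 + (-10 + u)/(-1 + k))/(10 + k))
√(n(22, 13) - 17) = √((-18 + 13 + 8*22)/(-10 + 22² + 9*22) - 17) = √((-18 + 13 + 176)/(-10 + 484 + 198) - 17) = √(171/672 - 17) = √((1/672)*171 - 17) = √(57/224 - 17) = √(-3751/224) = 11*I*√434/56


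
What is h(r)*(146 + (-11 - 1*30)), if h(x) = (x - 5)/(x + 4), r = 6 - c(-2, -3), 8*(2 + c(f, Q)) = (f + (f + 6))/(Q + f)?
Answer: 6405/241 ≈ 26.577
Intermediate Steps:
c(f, Q) = -2 + (6 + 2*f)/(8*(Q + f)) (c(f, Q) = -2 + ((f + (f + 6))/(Q + f))/8 = -2 + ((f + (6 + f))/(Q + f))/8 = -2 + ((6 + 2*f)/(Q + f))/8 = -2 + (6 + 2*f)/(8*(Q + f)))
r = 161/20 (r = 6 - (3 - 8*(-3) - 7*(-2))/(4*(-3 - 2)) = 6 - (3 + 24 + 14)/(4*(-5)) = 6 - (-1)*41/(4*5) = 6 - 1*(-41/20) = 6 + 41/20 = 161/20 ≈ 8.0500)
h(x) = (-5 + x)/(4 + x)
h(r)*(146 + (-11 - 1*30)) = ((-5 + 161/20)/(4 + 161/20))*(146 + (-11 - 1*30)) = ((61/20)/(241/20))*(146 + (-11 - 30)) = ((20/241)*(61/20))*(146 - 41) = (61/241)*105 = 6405/241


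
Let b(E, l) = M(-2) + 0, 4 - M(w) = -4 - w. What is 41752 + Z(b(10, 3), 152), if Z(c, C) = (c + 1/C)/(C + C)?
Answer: 1929277329/46208 ≈ 41752.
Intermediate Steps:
M(w) = 8 + w (M(w) = 4 - (-4 - w) = 4 + (4 + w) = 8 + w)
b(E, l) = 6 (b(E, l) = (8 - 2) + 0 = 6 + 0 = 6)
Z(c, C) = (c + 1/C)/(2*C) (Z(c, C) = (c + 1/C)/((2*C)) = (c + 1/C)*(1/(2*C)) = (c + 1/C)/(2*C))
41752 + Z(b(10, 3), 152) = 41752 + (1/2)*(1 + 152*6)/152**2 = 41752 + (1/2)*(1/23104)*(1 + 912) = 41752 + (1/2)*(1/23104)*913 = 41752 + 913/46208 = 1929277329/46208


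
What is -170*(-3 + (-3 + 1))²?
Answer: -4250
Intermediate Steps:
-170*(-3 + (-3 + 1))² = -170*(-3 - 2)² = -170*(-5)² = -170*25 = -4250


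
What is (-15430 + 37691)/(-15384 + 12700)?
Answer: -22261/2684 ≈ -8.2940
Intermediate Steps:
(-15430 + 37691)/(-15384 + 12700) = 22261/(-2684) = 22261*(-1/2684) = -22261/2684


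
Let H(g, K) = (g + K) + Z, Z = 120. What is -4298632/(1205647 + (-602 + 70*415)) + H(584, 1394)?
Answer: 2584832678/1234095 ≈ 2094.5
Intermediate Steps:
H(g, K) = 120 + K + g (H(g, K) = (g + K) + 120 = (K + g) + 120 = 120 + K + g)
-4298632/(1205647 + (-602 + 70*415)) + H(584, 1394) = -4298632/(1205647 + (-602 + 70*415)) + (120 + 1394 + 584) = -4298632/(1205647 + (-602 + 29050)) + 2098 = -4298632/(1205647 + 28448) + 2098 = -4298632/1234095 + 2098 = 2584832678/1234095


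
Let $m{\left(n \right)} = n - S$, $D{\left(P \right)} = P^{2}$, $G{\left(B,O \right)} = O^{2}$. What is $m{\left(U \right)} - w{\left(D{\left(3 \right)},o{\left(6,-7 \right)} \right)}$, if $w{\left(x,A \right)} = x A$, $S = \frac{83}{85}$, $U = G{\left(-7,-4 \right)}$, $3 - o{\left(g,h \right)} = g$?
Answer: $\frac{3572}{85} \approx 42.024$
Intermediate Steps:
$o{\left(g,h \right)} = 3 - g$
$U = 16$ ($U = \left(-4\right)^{2} = 16$)
$S = \frac{83}{85}$ ($S = 83 \cdot \frac{1}{85} = \frac{83}{85} \approx 0.97647$)
$m{\left(n \right)} = - \frac{83}{85} + n$ ($m{\left(n \right)} = n - \frac{83}{85} = - \frac{83}{85} + n$)
$w{\left(x,A \right)} = A x$
$m{\left(U \right)} - w{\left(D{\left(3 \right)},o{\left(6,-7 \right)} \right)} = \left(- \frac{83}{85} + 16\right) - \left(3 - 6\right) 3^{2} = \frac{1277}{85} - \left(3 - 6\right) 9 = \frac{1277}{85} - \left(-3\right) 9 = \frac{1277}{85} - -27 = \frac{1277}{85} + 27 = \frac{3572}{85}$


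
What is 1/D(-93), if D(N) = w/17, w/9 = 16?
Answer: 17/144 ≈ 0.11806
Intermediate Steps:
w = 144 (w = 9*16 = 144)
D(N) = 144/17
1/D(-93) = 1/(144/17) = 17/144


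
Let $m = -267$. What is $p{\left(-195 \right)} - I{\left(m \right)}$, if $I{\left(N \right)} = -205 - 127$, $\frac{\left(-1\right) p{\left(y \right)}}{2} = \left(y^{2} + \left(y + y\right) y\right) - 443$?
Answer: $-226932$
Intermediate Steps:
$p{\left(y \right)} = 886 - 6 y^{2}$ ($p{\left(y \right)} = - 2 \left(\left(y^{2} + \left(y + y\right) y\right) - 443\right) = - 2 \left(\left(y^{2} + 2 y y\right) - 443\right) = - 2 \left(\left(y^{2} + 2 y^{2}\right) - 443\right) = - 2 \left(3 y^{2} - 443\right) = - 2 \left(-443 + 3 y^{2}\right) = 886 - 6 y^{2}$)
$I{\left(N \right)} = -332$ ($I{\left(N \right)} = -205 - 127 = -332$)
$p{\left(-195 \right)} - I{\left(m \right)} = \left(886 - 6 \left(-195\right)^{2}\right) - -332 = \left(886 - 228150\right) + 332 = -227264 + 332 = -226932$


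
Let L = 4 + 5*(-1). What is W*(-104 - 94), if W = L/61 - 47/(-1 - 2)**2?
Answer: 63272/61 ≈ 1037.2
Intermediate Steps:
L = -1 (L = 4 - 5 = -1)
W = -2876/549 (W = -1/61 - 47/(-1 - 2)**2 = -1*1/61 - 47/((-3)**2) = -1/61 - 47/9 = -2876/549 ≈ -5.2386)
W*(-104 - 94) = -2876*(-104 - 94)/549 = -2876/549*(-198) = 63272/61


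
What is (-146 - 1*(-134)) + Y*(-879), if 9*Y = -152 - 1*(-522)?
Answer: -108446/3 ≈ -36149.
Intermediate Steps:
Y = 370/9 (Y = (-152 - 1*(-522))/9 = (-152 + 522)/9 = (1/9)*370 = 370/9 ≈ 41.111)
(-146 - 1*(-134)) + Y*(-879) = (-146 - 1*(-134)) + (370/9)*(-879) = (-146 + 134) - 108410/3 = -12 - 108410/3 = -108446/3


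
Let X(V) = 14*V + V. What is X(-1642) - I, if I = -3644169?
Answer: 3619539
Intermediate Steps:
X(V) = 15*V
X(-1642) - I = 15*(-1642) - 1*(-3644169) = -24630 + 3644169 = 3619539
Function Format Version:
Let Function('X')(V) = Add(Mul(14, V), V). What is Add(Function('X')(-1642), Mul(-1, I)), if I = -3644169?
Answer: 3619539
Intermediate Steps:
Function('X')(V) = Mul(15, V)
Add(Function('X')(-1642), Mul(-1, I)) = Add(Mul(15, -1642), Mul(-1, -3644169)) = Add(-24630, 3644169) = 3619539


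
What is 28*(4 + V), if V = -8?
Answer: -112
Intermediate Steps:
28*(4 + V) = 28*(4 - 8) = 28*(-4) = -112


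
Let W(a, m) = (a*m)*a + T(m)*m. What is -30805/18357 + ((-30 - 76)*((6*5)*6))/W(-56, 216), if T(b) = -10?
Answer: -97917965/57383982 ≈ -1.7064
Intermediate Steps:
W(a, m) = -10*m + m*a² (W(a, m) = (a*m)*a - 10*m = m*a² - 10*m = -10*m + m*a²)
-30805/18357 + ((-30 - 76)*((6*5)*6))/W(-56, 216) = -30805/18357 + ((-30 - 76)*((6*5)*6))/((216*(-10 + (-56)²))) = -30805*1/18357 + (-3180*6)/((216*(-10 + 3136))) = -30805/18357 + (-106*180)/((216*3126)) = -30805/18357 - 19080/675216 = -30805/18357 - 19080*1/675216 = -30805/18357 - 265/9378 = -97917965/57383982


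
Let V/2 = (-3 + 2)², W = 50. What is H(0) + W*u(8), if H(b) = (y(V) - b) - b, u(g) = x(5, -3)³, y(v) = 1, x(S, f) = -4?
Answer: -3199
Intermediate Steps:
V = 2 (V = 2*(-3 + 2)² = 2*(-1)² = 2*1 = 2)
u(g) = -64 (u(g) = (-4)³ = -64)
H(b) = 1 - 2*b (H(b) = (1 - b) - b = 1 - 2*b)
H(0) + W*u(8) = (1 - 2*0) + 50*(-64) = (1 + 0) - 3200 = 1 - 3200 = -3199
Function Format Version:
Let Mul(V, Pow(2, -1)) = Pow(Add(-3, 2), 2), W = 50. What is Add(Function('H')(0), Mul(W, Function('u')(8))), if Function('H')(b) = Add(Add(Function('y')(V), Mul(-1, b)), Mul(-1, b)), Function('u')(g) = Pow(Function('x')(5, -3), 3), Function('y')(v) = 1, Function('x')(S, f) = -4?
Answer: -3199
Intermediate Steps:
V = 2 (V = Mul(2, Pow(Add(-3, 2), 2)) = Mul(2, Pow(-1, 2)) = Mul(2, 1) = 2)
Function('u')(g) = -64 (Function('u')(g) = Pow(-4, 3) = -64)
Function('H')(b) = Add(1, Mul(-2, b)) (Function('H')(b) = Add(Add(1, Mul(-1, b)), Mul(-1, b)) = Add(1, Mul(-2, b)))
Add(Function('H')(0), Mul(W, Function('u')(8))) = Add(Add(1, Mul(-2, 0)), Mul(50, -64)) = Add(Add(1, 0), -3200) = Add(1, -3200) = -3199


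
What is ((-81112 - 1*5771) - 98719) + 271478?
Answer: 85876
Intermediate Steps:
((-81112 - 1*5771) - 98719) + 271478 = ((-81112 - 5771) - 98719) + 271478 = (-86883 - 98719) + 271478 = -185602 + 271478 = 85876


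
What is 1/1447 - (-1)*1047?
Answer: 1515010/1447 ≈ 1047.0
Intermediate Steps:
1/1447 - (-1)*1047 = 1/1447 - 1*(-1047) = 1/1447 + 1047 = 1515010/1447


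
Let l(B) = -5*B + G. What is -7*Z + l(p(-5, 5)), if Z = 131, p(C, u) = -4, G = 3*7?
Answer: -876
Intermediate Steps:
G = 21
l(B) = 21 - 5*B (l(B) = -5*B + 21 = 21 - 5*B)
-7*Z + l(p(-5, 5)) = -7*131 + (21 - 5*(-4)) = -917 + (21 + 20) = -917 + 41 = -876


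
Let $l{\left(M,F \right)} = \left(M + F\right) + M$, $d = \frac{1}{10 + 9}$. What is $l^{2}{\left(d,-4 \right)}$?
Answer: $\frac{5476}{361} \approx 15.169$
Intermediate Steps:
$d = \frac{1}{19} \approx 0.052632$
$l{\left(M,F \right)} = F + 2 M$ ($l{\left(M,F \right)} = \left(F + M\right) + M = F + 2 M$)
$l^{2}{\left(d,-4 \right)} = \left(-4 + 2 \cdot \frac{1}{19}\right)^{2} = \left(-4 + \frac{2}{19}\right)^{2} = \left(- \frac{74}{19}\right)^{2} = \frac{5476}{361}$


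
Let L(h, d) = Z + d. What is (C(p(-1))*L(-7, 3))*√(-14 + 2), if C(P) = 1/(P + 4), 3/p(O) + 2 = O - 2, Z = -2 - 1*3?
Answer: -20*I*√3/17 ≈ -2.0377*I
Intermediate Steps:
Z = -5 (Z = -2 - 3 = -5)
p(O) = 3/(-4 + O) (p(O) = 3/(-2 + (O - 2)) = 3/(-2 + (-2 + O)) = 3/(-4 + O))
L(h, d) = -5 + d
C(P) = 1/(4 + P)
(C(p(-1))*L(-7, 3))*√(-14 + 2) = ((-5 + 3)/(4 + 3/(-4 - 1)))*√(-14 + 2) = (-2/(4 + 3/(-5)))*√(-12) = (-2/(4 + 3*(-⅕)))*(2*I*√3) = (-2/(4 - ⅗))*(2*I*√3) = (-2/(17/5))*(2*I*√3) = ((5/17)*(-2))*(2*I*√3) = -20*I*√3/17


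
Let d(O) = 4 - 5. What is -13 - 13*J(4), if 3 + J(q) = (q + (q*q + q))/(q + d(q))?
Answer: -78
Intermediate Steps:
d(O) = -1
J(q) = -3 + (q² + 2*q)/(-1 + q) (J(q) = -3 + (q + (q*q + q))/(q - 1) = -3 + (q + (q² + q))/(-1 + q) = -3 + (q + (q + q²))/(-1 + q) = -3 + (q² + 2*q)/(-1 + q))
-13 - 13*J(4) = -13 - 13*(3 + 4² - 1*4)/(-1 + 4) = -13 - 13*(3 + 16 - 4)/3 = -13 - 13*15/3 = -13 - 13*5 = -13 - 65 = -78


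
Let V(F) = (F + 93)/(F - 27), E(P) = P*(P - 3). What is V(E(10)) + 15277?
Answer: 657074/43 ≈ 15281.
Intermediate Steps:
E(P) = P*(-3 + P)
V(F) = (93 + F)/(-27 + F)
V(E(10)) + 15277 = (93 + 10*(-3 + 10))/(-27 + 10*(-3 + 10)) + 15277 = (93 + 10*7)/(-27 + 10*7) + 15277 = (93 + 70)/(-27 + 70) + 15277 = 163/43 + 15277 = 657074/43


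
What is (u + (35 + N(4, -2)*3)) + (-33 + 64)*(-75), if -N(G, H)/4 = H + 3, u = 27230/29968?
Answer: -34479553/14984 ≈ -2301.1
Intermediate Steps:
u = 13615/14984 (u = 27230*(1/29968) = 13615/14984 ≈ 0.90864)
N(G, H) = -12 - 4*H (N(G, H) = -4*(H + 3) = -4*(3 + H) = -12 - 4*H)
(u + (35 + N(4, -2)*3)) + (-33 + 64)*(-75) = (13615/14984 + (35 + (-12 - 4*(-2))*3)) + (-33 + 64)*(-75) = (13615/14984 + (35 + (-12 + 8)*3)) + 31*(-75) = (13615/14984 + (35 - 4*3)) - 2325 = (13615/14984 + (35 - 12)) - 2325 = (13615/14984 + 23) - 2325 = 358247/14984 - 2325 = -34479553/14984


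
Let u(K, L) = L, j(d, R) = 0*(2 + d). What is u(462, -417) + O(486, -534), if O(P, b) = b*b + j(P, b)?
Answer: 284739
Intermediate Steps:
j(d, R) = 0
O(P, b) = b**2 (O(P, b) = b*b + 0 = b**2 + 0 = b**2)
u(462, -417) + O(486, -534) = -417 + (-534)**2 = -417 + 285156 = 284739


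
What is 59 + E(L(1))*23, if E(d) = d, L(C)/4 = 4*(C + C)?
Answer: 795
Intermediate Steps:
L(C) = 32*C (L(C) = 4*(4*(C + C)) = 4*(4*(2*C)) = 4*(8*C) = 32*C)
59 + E(L(1))*23 = 59 + (32*1)*23 = 59 + 32*23 = 59 + 736 = 795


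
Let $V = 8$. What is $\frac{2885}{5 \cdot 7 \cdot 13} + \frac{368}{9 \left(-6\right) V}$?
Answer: $\frac{13486}{2457} \approx 5.4888$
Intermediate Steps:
$\frac{2885}{5 \cdot 7 \cdot 13} + \frac{368}{9 \left(-6\right) V} = \frac{2885}{5 \cdot 7 \cdot 13} + \frac{368}{9 \left(-6\right) 8} = \frac{2885}{35 \cdot 13} + \frac{368}{\left(-54\right) 8} = \frac{2885}{455} + \frac{368}{-432} = 2885 \cdot \frac{1}{455} + 368 \left(- \frac{1}{432}\right) = \frac{577}{91} - \frac{23}{27} = \frac{13486}{2457}$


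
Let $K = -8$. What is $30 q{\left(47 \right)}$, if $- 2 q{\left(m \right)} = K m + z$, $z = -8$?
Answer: $5760$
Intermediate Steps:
$q{\left(m \right)} = 4 + 4 m$ ($q{\left(m \right)} = - \frac{- 8 m - 8}{2} = - \frac{-8 - 8 m}{2} = 4 + 4 m$)
$30 q{\left(47 \right)} = 30 \left(4 + 4 \cdot 47\right) = 30 \left(4 + 188\right) = 30 \cdot 192 = 5760$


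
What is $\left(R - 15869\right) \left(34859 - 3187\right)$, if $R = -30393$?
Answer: $-1465210064$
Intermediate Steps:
$\left(R - 15869\right) \left(34859 - 3187\right) = \left(-30393 - 15869\right) \left(34859 - 3187\right) = \left(-46262\right) 31672 = -1465210064$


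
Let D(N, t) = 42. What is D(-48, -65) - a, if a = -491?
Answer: 533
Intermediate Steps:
D(-48, -65) - a = 42 - 1*(-491) = 42 + 491 = 533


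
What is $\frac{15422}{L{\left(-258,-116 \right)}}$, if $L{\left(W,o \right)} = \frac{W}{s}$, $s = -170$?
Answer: $\frac{1310870}{129} \approx 10162.0$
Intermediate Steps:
$L{\left(W,o \right)} = - \frac{W}{170}$ ($L{\left(W,o \right)} = \frac{W}{-170} = - \frac{W}{170}$)
$\frac{15422}{L{\left(-258,-116 \right)}} = \frac{15422}{\left(- \frac{1}{170}\right) \left(-258\right)} = \frac{15422}{\frac{129}{85}} = 15422 \cdot \frac{85}{129} = \frac{1310870}{129}$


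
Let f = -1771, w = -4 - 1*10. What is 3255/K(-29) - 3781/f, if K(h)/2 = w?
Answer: -808391/7084 ≈ -114.11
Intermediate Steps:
w = -14 (w = -4 - 10 = -14)
K(h) = -28 (K(h) = 2*(-14) = -28)
3255/K(-29) - 3781/f = 3255/(-28) - 3781/(-1771) = 3255*(-1/28) - 3781*(-1/1771) = -465/4 + 3781/1771 = -808391/7084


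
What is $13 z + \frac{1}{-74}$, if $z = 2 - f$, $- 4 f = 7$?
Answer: $\frac{7213}{148} \approx 48.737$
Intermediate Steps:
$f = - \frac{7}{4}$ ($f = \left(- \frac{1}{4}\right) 7 = - \frac{7}{4} \approx -1.75$)
$z = \frac{15}{4}$ ($z = 2 - - \frac{7}{4} = 2 + \frac{7}{4} = \frac{15}{4} \approx 3.75$)
$13 z + \frac{1}{-74} = 13 \cdot \frac{15}{4} + \frac{1}{-74} = \frac{195}{4} - \frac{1}{74} = \frac{7213}{148}$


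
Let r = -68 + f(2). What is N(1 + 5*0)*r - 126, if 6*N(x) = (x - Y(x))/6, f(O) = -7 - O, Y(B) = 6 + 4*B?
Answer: -427/4 ≈ -106.75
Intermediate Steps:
r = -77 (r = -68 + (-7 - 1*2) = -68 + (-7 - 2) = -68 - 9 = -77)
N(x) = -1/6 - x/12 (N(x) = ((x - (6 + 4*x))/6)/6 = ((x + (-6 - 4*x))*(1/6))/6 = ((-6 - 3*x)*(1/6))/6 = (-1 - x/2)/6 = -1/6 - x/12)
N(1 + 5*0)*r - 126 = (-1/6 - (1 + 5*0)/12)*(-77) - 126 = (-1/6 - (1 + 0)/12)*(-77) - 126 = (-1/6 - 1/12*1)*(-77) - 126 = (-1/6 - 1/12)*(-77) - 126 = -1/4*(-77) - 126 = 77/4 - 126 = -427/4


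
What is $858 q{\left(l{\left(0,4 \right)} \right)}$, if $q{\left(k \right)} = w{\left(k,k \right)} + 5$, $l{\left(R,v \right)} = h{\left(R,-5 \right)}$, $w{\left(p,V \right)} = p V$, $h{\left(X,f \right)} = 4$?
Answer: $18018$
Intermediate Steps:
$w{\left(p,V \right)} = V p$
$l{\left(R,v \right)} = 4$
$q{\left(k \right)} = 5 + k^{2}$ ($q{\left(k \right)} = k k + 5 = k^{2} + 5 = 5 + k^{2}$)
$858 q{\left(l{\left(0,4 \right)} \right)} = 858 \left(5 + 4^{2}\right) = 858 \left(5 + 16\right) = 858 \cdot 21 = 18018$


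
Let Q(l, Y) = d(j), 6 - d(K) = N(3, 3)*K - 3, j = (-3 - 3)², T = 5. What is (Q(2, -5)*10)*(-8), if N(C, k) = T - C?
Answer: 5040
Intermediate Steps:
N(C, k) = 5 - C
j = 36 (j = (-6)² = 36)
d(K) = 9 - 2*K (d(K) = 6 - ((5 - 1*3)*K - 3) = 6 - ((5 - 3)*K - 3) = 6 - (2*K - 3) = 6 - (-3 + 2*K) = 6 + (3 - 2*K) = 9 - 2*K)
Q(l, Y) = -63 (Q(l, Y) = 9 - 2*36 = 9 - 72 = -63)
(Q(2, -5)*10)*(-8) = -63*10*(-8) = -630*(-8) = 5040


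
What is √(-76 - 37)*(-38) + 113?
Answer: 113 - 38*I*√113 ≈ 113.0 - 403.95*I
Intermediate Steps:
√(-76 - 37)*(-38) + 113 = √(-113)*(-38) + 113 = (I*√113)*(-38) + 113 = -38*I*√113 + 113 = 113 - 38*I*√113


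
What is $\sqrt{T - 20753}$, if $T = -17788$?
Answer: $i \sqrt{38541} \approx 196.32 i$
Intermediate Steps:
$\sqrt{T - 20753} = \sqrt{-17788 - 20753} = \sqrt{-38541} = i \sqrt{38541}$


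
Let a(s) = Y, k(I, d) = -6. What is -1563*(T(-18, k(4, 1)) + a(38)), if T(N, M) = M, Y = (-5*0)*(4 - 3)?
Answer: 9378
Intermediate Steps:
Y = 0 (Y = 0*1 = 0)
a(s) = 0
-1563*(T(-18, k(4, 1)) + a(38)) = -1563*(-6 + 0) = -1563*(-6) = 9378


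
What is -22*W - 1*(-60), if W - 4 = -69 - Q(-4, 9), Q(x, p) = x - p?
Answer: 1204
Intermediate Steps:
W = -52 (W = 4 + (-69 - (-4 - 1*9)) = 4 + (-69 - (-4 - 9)) = 4 + (-69 - 1*(-13)) = 4 + (-69 + 13) = 4 - 56 = -52)
-22*W - 1*(-60) = -22*(-52) - 1*(-60) = 1144 + 60 = 1204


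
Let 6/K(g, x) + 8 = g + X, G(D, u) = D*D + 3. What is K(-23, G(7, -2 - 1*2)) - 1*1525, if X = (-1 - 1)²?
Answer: -13727/9 ≈ -1525.2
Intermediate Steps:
G(D, u) = 3 + D² (G(D, u) = D² + 3 = 3 + D²)
X = 4 (X = (-2)² = 4)
K(g, x) = 6/(-4 + g) (K(g, x) = 6/(-8 + (g + 4)) = 6/(-8 + (4 + g)) = 6/(-4 + g))
K(-23, G(7, -2 - 1*2)) - 1*1525 = 6/(-4 - 23) - 1*1525 = 6/(-27) - 1525 = 6*(-1/27) - 1525 = -2/9 - 1525 = -13727/9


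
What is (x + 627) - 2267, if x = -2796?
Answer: -4436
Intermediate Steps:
(x + 627) - 2267 = (-2796 + 627) - 2267 = -2169 - 2267 = -4436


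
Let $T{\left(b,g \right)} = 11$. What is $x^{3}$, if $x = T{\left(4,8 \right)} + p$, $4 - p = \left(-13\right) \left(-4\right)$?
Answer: $-50653$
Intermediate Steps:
$p = -48$ ($p = 4 - \left(-13\right) \left(-4\right) = 4 - 52 = -48$)
$x = -37$ ($x = 11 - 48 = -37$)
$x^{3} = \left(-37\right)^{3} = -50653$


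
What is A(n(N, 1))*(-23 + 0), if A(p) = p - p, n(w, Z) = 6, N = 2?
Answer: 0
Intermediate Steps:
A(p) = 0
A(n(N, 1))*(-23 + 0) = 0*(-23 + 0) = 0*(-23) = 0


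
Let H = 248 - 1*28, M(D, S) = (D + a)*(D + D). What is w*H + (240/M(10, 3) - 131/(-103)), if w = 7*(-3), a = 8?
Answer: -1426981/309 ≈ -4618.1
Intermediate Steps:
M(D, S) = 2*D*(8 + D) (M(D, S) = (D + 8)*(D + D) = (8 + D)*(2*D) = 2*D*(8 + D))
H = 220 (H = 248 - 28 = 220)
w = -21
w*H + (240/M(10, 3) - 131/(-103)) = -21*220 + (240/((2*10*(8 + 10))) - 131/(-103)) = -4620 + (240/((2*10*18)) - 131*(-1/103)) = -4620 + (240/360 + 131/103) = -4620 + (240*(1/360) + 131/103) = -4620 + (2/3 + 131/103) = -4620 + 599/309 = -1426981/309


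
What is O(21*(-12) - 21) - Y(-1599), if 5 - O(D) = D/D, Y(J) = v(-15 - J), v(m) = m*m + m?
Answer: -2510636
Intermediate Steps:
v(m) = m + m² (v(m) = m² + m = m + m²)
Y(J) = (-15 - J)*(-14 - J) (Y(J) = (-15 - J)*(1 + (-15 - J)) = (-15 - J)*(-14 - J))
O(D) = 4 (O(D) = 5 - D/D = 5 - 1*1 = 5 - 1 = 4)
O(21*(-12) - 21) - Y(-1599) = 4 - (14 - 1599)*(15 - 1599) = 4 - (-1585)*(-1584) = 4 - 1*2510640 = 4 - 2510640 = -2510636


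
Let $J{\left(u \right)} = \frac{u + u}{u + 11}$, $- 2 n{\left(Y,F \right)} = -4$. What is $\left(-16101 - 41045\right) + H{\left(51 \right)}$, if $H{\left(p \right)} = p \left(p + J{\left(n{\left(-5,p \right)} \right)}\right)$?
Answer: $- \frac{708881}{13} \approx -54529.0$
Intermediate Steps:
$n{\left(Y,F \right)} = 2$ ($n{\left(Y,F \right)} = \left(- \frac{1}{2}\right) \left(-4\right) = 2$)
$J{\left(u \right)} = \frac{2 u}{11 + u}$
$H{\left(p \right)} = p \left(\frac{4}{13} + p\right)$ ($H{\left(p \right)} = p \left(p + 2 \cdot 2 \frac{1}{11 + 2}\right) = p \left(p + 2 \cdot 2 \cdot \frac{1}{13}\right) = p \left(p + \frac{4}{13}\right) = p \left(\frac{4}{13} + p\right)$)
$\left(-16101 - 41045\right) + H{\left(51 \right)} = \left(-16101 - 41045\right) + \frac{1}{13} \cdot 51 \left(4 + 13 \cdot 51\right) = -57146 + \frac{1}{13} \cdot 51 \left(4 + 663\right) = -57146 + \frac{1}{13} \cdot 51 \cdot 667 = -57146 + \frac{34017}{13} = - \frac{708881}{13}$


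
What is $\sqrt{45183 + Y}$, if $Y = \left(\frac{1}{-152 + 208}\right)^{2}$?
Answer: $\frac{\sqrt{141693889}}{56} \approx 212.56$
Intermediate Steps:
$Y = \frac{1}{3136}$ ($Y = \left(\frac{1}{56}\right)^{2} = \frac{1}{3136} \approx 0.00031888$)
$\sqrt{45183 + Y} = \sqrt{45183 + \frac{1}{3136}} = \sqrt{\frac{141693889}{3136}} = \frac{\sqrt{141693889}}{56}$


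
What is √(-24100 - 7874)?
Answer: 73*I*√6 ≈ 178.81*I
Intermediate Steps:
√(-24100 - 7874) = √(-31974) = 73*I*√6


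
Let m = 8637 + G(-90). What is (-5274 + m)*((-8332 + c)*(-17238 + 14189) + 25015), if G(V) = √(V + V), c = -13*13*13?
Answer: 108046248768 + 192767616*I*√5 ≈ 1.0805e+11 + 4.3104e+8*I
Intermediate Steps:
c = -2197 (c = -169*13 = -2197)
G(V) = √2*√V (G(V) = √(2*V) = √2*√V)
m = 8637 + 6*I*√5 (m = 8637 + √2*√(-90) = 8637 + √2*(3*I*√10) = 8637 + 6*I*√5 ≈ 8637.0 + 13.416*I)
(-5274 + m)*((-8332 + c)*(-17238 + 14189) + 25015) = (-5274 + (8637 + 6*I*√5))*((-8332 - 2197)*(-17238 + 14189) + 25015) = (3363 + 6*I*√5)*(-10529*(-3049) + 25015) = (3363 + 6*I*√5)*(32102921 + 25015) = (3363 + 6*I*√5)*32127936 = 108046248768 + 192767616*I*√5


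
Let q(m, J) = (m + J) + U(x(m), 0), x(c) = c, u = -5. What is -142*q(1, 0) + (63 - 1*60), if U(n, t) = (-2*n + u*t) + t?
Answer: 145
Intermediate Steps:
U(n, t) = -4*t - 2*n (U(n, t) = (-2*n - 5*t) + t = (-5*t - 2*n) + t = -4*t - 2*n)
q(m, J) = J - m (q(m, J) = (m + J) + (-4*0 - 2*m) = (J + m) + (0 - 2*m) = (J + m) - 2*m = J - m)
-142*q(1, 0) + (63 - 1*60) = -142*(0 - 1*1) + (63 - 1*60) = -142*(0 - 1) + (63 - 60) = -142*(-1) + 3 = 142 + 3 = 145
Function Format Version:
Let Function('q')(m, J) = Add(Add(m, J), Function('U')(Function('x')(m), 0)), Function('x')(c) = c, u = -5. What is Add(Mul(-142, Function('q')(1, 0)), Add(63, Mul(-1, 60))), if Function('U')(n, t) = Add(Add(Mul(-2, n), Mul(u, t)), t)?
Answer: 145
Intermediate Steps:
Function('U')(n, t) = Add(Mul(-4, t), Mul(-2, n)) (Function('U')(n, t) = Add(Add(Mul(-2, n), Mul(-5, t)), t) = Add(Add(Mul(-5, t), Mul(-2, n)), t) = Add(Mul(-4, t), Mul(-2, n)))
Function('q')(m, J) = Add(J, Mul(-1, m)) (Function('q')(m, J) = Add(Add(m, J), Add(Mul(-4, 0), Mul(-2, m))) = Add(Add(J, m), Add(0, Mul(-2, m))) = Add(Add(J, m), Mul(-2, m)) = Add(J, Mul(-1, m)))
Add(Mul(-142, Function('q')(1, 0)), Add(63, Mul(-1, 60))) = Add(Mul(-142, Add(0, Mul(-1, 1))), Add(63, Mul(-1, 60))) = Add(Mul(-142, Add(0, -1)), Add(63, -60)) = Add(Mul(-142, -1), 3) = Add(142, 3) = 145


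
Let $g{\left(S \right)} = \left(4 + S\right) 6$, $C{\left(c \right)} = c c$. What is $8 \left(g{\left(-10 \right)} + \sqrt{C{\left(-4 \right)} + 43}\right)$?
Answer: $-288 + 8 \sqrt{59} \approx -226.55$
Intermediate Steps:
$C{\left(c \right)} = c^{2}$
$g{\left(S \right)} = 24 + 6 S$
$8 \left(g{\left(-10 \right)} + \sqrt{C{\left(-4 \right)} + 43}\right) = 8 \left(\left(24 + 6 \left(-10\right)\right) + \sqrt{\left(-4\right)^{2} + 43}\right) = 8 \left(\left(24 - 60\right) + \sqrt{16 + 43}\right) = 8 \left(-36 + \sqrt{59}\right) = -288 + 8 \sqrt{59}$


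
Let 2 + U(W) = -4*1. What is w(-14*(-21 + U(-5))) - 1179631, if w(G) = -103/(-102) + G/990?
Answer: -6617722103/5610 ≈ -1.1796e+6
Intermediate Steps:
U(W) = -6 (U(W) = -2 - 4*1 = -2 - 4 = -6)
w(G) = 103/102 + G/990 (w(G) = -103*(-1/102) + G*(1/990) = 103/102 + G/990)
w(-14*(-21 + U(-5))) - 1179631 = (103/102 + (-14*(-21 - 6))/990) - 1179631 = (103/102 + (-14*(-27))/990) - 1179631 = (103/102 + (1/990)*378) - 1179631 = (103/102 + 21/55) - 1179631 = 7807/5610 - 1179631 = -6617722103/5610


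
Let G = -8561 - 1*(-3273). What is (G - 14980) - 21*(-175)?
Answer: -16593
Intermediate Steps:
G = -5288 (G = -8561 + 3273 = -5288)
(G - 14980) - 21*(-175) = (-5288 - 14980) - 21*(-175) = -20268 + 3675 = -16593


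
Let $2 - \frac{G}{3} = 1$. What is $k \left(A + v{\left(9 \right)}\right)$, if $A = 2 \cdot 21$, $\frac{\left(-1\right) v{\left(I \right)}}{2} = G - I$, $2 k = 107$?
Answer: $2889$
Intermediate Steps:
$G = 3$ ($G = 6 - 3 = 3$)
$k = \frac{107}{2}$ ($k = \frac{1}{2} \cdot 107 = \frac{107}{2} \approx 53.5$)
$v{\left(I \right)} = -6 + 2 I$ ($v{\left(I \right)} = - 2 \left(3 - I\right) = -6 + 2 I$)
$A = 42$
$k \left(A + v{\left(9 \right)}\right) = \frac{107 \left(42 + \left(-6 + 2 \cdot 9\right)\right)}{2} = \frac{107 \left(42 + \left(-6 + 18\right)\right)}{2} = \frac{107 \left(42 + 12\right)}{2} = \frac{107}{2} \cdot 54 = 2889$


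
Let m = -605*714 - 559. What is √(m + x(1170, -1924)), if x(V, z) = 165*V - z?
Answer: 3*I*√26395 ≈ 487.4*I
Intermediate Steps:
x(V, z) = -z + 165*V
m = -432529 (m = -431970 - 559 = -432529)
√(m + x(1170, -1924)) = √(-432529 + (-1*(-1924) + 165*1170)) = √(-432529 + (1924 + 193050)) = √(-432529 + 194974) = √(-237555) = 3*I*√26395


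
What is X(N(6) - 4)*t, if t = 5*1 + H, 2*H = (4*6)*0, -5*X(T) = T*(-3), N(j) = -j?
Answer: -30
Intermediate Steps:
X(T) = 3*T/5 (X(T) = -T*(-3)/5 = -(-3)*T/5 = 3*T/5)
H = 0 (H = ((4*6)*0)/2 = (24*0)/2 = (½)*0 = 0)
t = 5 (t = 5*1 + 0 = 5 + 0 = 5)
X(N(6) - 4)*t = (3*(-1*6 - 4)/5)*5 = (3*(-6 - 4)/5)*5 = ((⅗)*(-10))*5 = -6*5 = -30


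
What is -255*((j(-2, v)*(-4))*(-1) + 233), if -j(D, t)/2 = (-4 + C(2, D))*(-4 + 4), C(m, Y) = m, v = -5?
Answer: -59415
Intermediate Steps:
j(D, t) = 0 (j(D, t) = -2*(-4 + 2)*(-4 + 4) = -(-4)*0 = -2*0 = 0)
-255*((j(-2, v)*(-4))*(-1) + 233) = -255*((0*(-4))*(-1) + 233) = -255*(0*(-1) + 233) = -255*(0 + 233) = -255*233 = -59415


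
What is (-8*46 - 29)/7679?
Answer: -397/7679 ≈ -0.051699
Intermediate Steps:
(-8*46 - 29)/7679 = (-368 - 29)*(1/7679) = -397*1/7679 = -397/7679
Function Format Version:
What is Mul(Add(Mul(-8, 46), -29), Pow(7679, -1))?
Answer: Rational(-397, 7679) ≈ -0.051699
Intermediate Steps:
Mul(Add(Mul(-8, 46), -29), Pow(7679, -1)) = Mul(Add(-368, -29), Rational(1, 7679)) = Mul(-397, Rational(1, 7679)) = Rational(-397, 7679)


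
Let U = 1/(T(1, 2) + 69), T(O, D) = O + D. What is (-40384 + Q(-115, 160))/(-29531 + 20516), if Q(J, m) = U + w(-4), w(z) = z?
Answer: 581587/129816 ≈ 4.4801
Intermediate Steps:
T(O, D) = D + O
U = 1/72 (U = 1/((2 + 1) + 69) = 1/(3 + 69) = 1/72 ≈ 0.013889)
Q(J, m) = -287/72 (Q(J, m) = 1/72 - 4 = -287/72)
(-40384 + Q(-115, 160))/(-29531 + 20516) = (-40384 - 287/72)/(-29531 + 20516) = -2907935/72/(-9015) = -2907935/72*(-1/9015) = 581587/129816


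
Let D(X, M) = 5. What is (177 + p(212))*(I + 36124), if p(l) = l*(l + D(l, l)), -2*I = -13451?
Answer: 3957665519/2 ≈ 1.9788e+9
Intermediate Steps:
I = 13451/2 (I = -½*(-13451) = 13451/2 ≈ 6725.5)
p(l) = l*(5 + l) (p(l) = l*(l + 5) = l*(5 + l))
(177 + p(212))*(I + 36124) = (177 + 212*(5 + 212))*(13451/2 + 36124) = (177 + 212*217)*(85699/2) = (177 + 46004)*(85699/2) = 46181*(85699/2) = 3957665519/2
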